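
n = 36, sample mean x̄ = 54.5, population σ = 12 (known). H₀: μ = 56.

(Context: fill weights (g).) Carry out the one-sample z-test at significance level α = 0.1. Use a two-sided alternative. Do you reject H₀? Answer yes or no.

reject H₀: no

SE = σ/√n = 12/√36 = 2.0000
z = (x̄−μ₀)/SE = (54.5−56)/2.0000 = -0.7500
p-value (two-sided) = 0.45325
At α=0.1: p ≥ α → fail to reject H₀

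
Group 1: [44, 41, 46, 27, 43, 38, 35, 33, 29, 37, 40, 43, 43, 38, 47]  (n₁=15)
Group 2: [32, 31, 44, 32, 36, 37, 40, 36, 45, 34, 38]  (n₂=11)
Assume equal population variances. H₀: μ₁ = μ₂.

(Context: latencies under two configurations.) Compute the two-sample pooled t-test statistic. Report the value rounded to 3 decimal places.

test statistic = 0.978

x̄₁=38.933, s₁=5.934, n₁=15
x̄₂=36.818, s₂=4.687, n₂=11
s_p² = [14·5.934² + 10·4.687²]/24 = 29.6904
SE = √(s_p²·(1/15+1/11)) = 2.1630
t = (38.933−36.818)/2.1630 = 0.9779
df = 24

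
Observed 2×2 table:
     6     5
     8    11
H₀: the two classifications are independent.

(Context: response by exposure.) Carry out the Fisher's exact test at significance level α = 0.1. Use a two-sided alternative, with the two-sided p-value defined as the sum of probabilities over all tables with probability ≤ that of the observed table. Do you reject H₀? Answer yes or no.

Margins: r₁=11, r₂=19, c₁=14, c₂=16, n=30
p_obs = C(11,6)·C(19,8)/C(30,14); sum pmf over tables with pmf ≤ p_obs
p-value (two-sided) = 0.70652
At α=0.1: p ≥ α → fail to reject H₀

reject H₀: no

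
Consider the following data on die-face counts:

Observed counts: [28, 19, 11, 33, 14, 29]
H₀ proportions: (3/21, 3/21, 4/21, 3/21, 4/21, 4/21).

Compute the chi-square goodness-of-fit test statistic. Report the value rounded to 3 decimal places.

n = 134; E_i = n·p_i = [19.14, 19.14, 25.52, 19.14, 25.52, 25.52]
χ² = (28−19.14)²/19.14 + (19−19.14)²/19.14 + (11−25.52)²/25.52 + (33−19.14)²/19.14 + (14−25.52)²/25.52 + (29−25.52)²/25.52 = 28.0709
df = 5

test statistic = 28.071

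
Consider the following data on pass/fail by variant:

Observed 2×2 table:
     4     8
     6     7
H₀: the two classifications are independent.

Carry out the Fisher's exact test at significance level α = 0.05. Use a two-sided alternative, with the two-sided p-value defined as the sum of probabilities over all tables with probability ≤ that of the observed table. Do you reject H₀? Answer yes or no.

Margins: r₁=12, r₂=13, c₁=10, c₂=15, n=25
p_obs = C(12,4)·C(13,6)/C(25,10); sum pmf over tables with pmf ≤ p_obs
p-value (two-sided) = 0.68817
At α=0.05: p ≥ α → fail to reject H₀

reject H₀: no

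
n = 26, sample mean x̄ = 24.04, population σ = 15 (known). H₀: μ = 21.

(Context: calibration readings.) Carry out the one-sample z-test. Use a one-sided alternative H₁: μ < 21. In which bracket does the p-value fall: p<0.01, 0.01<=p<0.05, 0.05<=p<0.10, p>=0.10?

SE = σ/√n = 15/√26 = 2.9417
z = (x̄−μ₀)/SE = (24.04−21)/2.9417 = 1.0334
p-value (one-sided, H₁ less) = 0.84929
→ bracket: p>=0.10

p-value bracket: p>=0.10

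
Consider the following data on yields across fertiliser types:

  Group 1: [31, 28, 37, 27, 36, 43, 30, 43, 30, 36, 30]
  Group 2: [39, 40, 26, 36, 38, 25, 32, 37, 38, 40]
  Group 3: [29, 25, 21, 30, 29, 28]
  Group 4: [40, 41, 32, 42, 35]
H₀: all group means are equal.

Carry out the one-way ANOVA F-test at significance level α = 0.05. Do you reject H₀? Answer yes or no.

reject H₀: yes

Group means [33.73, 35.10, 27.00, 38.00], grand mean 33.562
SSB = Σnᵢ(x̄ᵢ−x̄)² = 380.793; SSW = ΣΣ(x−x̄ᵢ)² = 731.082
MSB = 380.793/3 = 126.9311; MSW = 731.082/28 = 26.1101
F = MSB/MSW = 4.8614
df = (3, 28)
p-value (upper-tail) = 0.00759
At α=0.05: p < α → reject H₀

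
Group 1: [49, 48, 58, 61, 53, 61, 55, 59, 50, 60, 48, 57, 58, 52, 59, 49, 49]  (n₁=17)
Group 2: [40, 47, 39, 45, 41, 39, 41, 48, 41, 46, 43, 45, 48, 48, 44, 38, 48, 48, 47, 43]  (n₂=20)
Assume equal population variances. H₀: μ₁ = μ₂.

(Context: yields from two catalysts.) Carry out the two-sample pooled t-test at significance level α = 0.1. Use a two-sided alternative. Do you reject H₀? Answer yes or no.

x̄₁=54.471, s₁=4.939, n₁=17
x̄₂=43.950, s₂=3.517, n₂=20
s_p² = [16·4.939² + 19·3.517²]/35 = 17.8624
SE = √(s_p²·(1/17+1/20)) = 1.3942
t = (54.471−43.950)/1.3942 = 7.5459
df = 35
p-value (two-sided) = 0.00000
At α=0.1: p < α → reject H₀

reject H₀: yes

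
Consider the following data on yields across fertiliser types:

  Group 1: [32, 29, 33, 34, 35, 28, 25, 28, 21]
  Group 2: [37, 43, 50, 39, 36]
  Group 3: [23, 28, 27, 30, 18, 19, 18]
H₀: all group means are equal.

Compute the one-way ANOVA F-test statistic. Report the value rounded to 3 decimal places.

Group means [29.44, 41.00, 23.29], grand mean 30.143
SSB = Σnᵢ(x̄ᵢ−x̄)² = 922.921; SSW = ΣΣ(x−x̄ᵢ)² = 451.651
MSB = 922.921/2 = 461.4603; MSW = 451.651/18 = 25.0917
F = MSB/MSW = 18.3909
df = (2, 18)

test statistic = 18.391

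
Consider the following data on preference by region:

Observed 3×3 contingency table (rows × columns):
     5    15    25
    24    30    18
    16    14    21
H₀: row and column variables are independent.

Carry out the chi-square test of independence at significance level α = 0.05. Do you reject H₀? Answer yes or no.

Row totals [45, 72, 51], col totals [45, 59, 64], n=168
χ² = (5−12.05)²/12.05 + (15−15.80)²/15.80 + (25−17.14)²/17.14 + (24−19.29)²/19.29 + (30−25.29)²/25.29 + (18−27.43)²/27.43 + (16−13.66)²/13.66 + (14−17.91)²/17.91 + (21−19.43)²/19.43 = 14.4237
df = 4
p-value (upper-tail) = 0.00606
At α=0.05: p < α → reject H₀

reject H₀: yes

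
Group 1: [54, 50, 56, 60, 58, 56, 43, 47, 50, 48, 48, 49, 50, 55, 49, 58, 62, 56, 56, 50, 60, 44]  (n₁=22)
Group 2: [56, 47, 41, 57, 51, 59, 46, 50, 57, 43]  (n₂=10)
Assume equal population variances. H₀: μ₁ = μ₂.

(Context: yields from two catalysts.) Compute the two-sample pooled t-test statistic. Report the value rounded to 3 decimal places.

x̄₁=52.682, s₁=5.358, n₁=22
x̄₂=50.700, s₂=6.378, n₂=10
s_p² = [21·5.358² + 9·6.378²]/30 = 32.2958
SE = √(s_p²·(1/22+1/10)) = 2.1674
t = (52.682−50.700)/2.1674 = 0.9144
df = 30

test statistic = 0.914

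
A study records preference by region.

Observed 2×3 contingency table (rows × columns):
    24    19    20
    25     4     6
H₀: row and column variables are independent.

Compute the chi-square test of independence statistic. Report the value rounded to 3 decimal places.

Row totals [63, 35], col totals [49, 23, 26], n=98
χ² = (24−31.50)²/31.50 + (19−14.79)²/14.79 + (20−16.71)²/16.71 + (25−17.50)²/17.50 + (4−8.21)²/8.21 + (6−9.29)²/9.29 = 10.1718
df = 2

test statistic = 10.172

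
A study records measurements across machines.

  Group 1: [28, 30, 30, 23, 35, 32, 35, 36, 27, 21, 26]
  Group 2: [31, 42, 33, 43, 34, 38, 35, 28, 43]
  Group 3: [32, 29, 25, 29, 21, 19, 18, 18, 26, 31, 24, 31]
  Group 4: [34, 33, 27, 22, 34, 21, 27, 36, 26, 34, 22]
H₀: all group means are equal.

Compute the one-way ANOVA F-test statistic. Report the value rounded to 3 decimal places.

Group means [29.36, 36.33, 25.25, 28.73], grand mean 29.512
SSB = Σnᵢ(x̄ᵢ−x̄)² = 643.767; SSW = ΣΣ(x−x̄ᵢ)² = 1106.977
MSB = 643.767/3 = 214.5890; MSW = 1106.977/39 = 28.3840
F = MSB/MSW = 7.5602
df = (3, 39)

test statistic = 7.560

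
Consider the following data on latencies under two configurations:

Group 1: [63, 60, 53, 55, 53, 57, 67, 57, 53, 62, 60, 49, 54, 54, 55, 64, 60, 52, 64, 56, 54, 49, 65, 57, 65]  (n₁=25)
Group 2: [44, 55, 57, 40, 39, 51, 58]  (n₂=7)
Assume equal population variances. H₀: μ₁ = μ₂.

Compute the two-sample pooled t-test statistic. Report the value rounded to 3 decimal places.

x̄₁=57.520, s₁=5.181, n₁=25
x̄₂=49.143, s₂=8.071, n₂=7
s_p² = [24·5.181² + 6·8.071²]/30 = 34.5032
SE = √(s_p²·(1/25+1/7)) = 2.5118
t = (57.520−49.143)/2.5118 = 3.3351
df = 30

test statistic = 3.335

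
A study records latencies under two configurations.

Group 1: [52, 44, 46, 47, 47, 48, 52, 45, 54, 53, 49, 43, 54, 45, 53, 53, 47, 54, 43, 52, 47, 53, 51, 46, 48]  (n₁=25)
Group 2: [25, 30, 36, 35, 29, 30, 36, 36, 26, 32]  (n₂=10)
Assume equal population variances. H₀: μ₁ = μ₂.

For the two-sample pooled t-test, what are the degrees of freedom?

degrees of freedom = 33

df = n₁ + n₂ − 2 = 25 + 10 − 2 = 33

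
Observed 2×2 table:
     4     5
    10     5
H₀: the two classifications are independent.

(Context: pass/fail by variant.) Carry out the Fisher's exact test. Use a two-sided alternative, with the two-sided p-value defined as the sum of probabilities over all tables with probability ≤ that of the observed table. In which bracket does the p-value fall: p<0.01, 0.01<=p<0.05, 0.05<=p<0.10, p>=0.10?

Margins: r₁=9, r₂=15, c₁=14, c₂=10, n=24
p_obs = C(9,4)·C(15,10)/C(24,14); sum pmf over tables with pmf ≤ p_obs
p-value (two-sided) = 0.40285
→ bracket: p>=0.10

p-value bracket: p>=0.10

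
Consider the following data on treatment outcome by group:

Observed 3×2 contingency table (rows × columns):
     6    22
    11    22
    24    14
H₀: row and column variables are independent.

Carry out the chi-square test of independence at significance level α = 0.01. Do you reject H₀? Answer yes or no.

Row totals [28, 33, 38], col totals [41, 58], n=99
χ² = (6−11.60)²/11.60 + (22−16.40)²/16.40 + (11−13.67)²/13.67 + (22−19.33)²/19.33 + (24−15.74)²/15.74 + (14−22.26)²/22.26 = 12.9024
df = 2
p-value (upper-tail) = 0.00158
At α=0.01: p < α → reject H₀

reject H₀: yes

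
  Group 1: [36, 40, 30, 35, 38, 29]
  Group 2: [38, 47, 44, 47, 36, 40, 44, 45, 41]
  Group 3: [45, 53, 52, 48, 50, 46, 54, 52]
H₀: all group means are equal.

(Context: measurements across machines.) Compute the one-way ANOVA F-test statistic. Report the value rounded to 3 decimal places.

test statistic = 27.453

Group means [34.67, 42.44, 50.00], grand mean 43.043
SSB = Σnᵢ(x̄ᵢ−x̄)² = 811.401; SSW = ΣΣ(x−x̄ᵢ)² = 295.556
MSB = 811.401/2 = 405.7005; MSW = 295.556/20 = 14.7778
F = MSB/MSW = 27.4534
df = (2, 20)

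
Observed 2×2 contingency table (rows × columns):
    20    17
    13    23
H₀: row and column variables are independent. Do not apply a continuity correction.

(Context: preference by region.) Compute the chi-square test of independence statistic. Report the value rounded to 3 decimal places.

Row totals [37, 36], col totals [33, 40], n=73
χ² = (20−16.73)²/16.73 + (17−20.27)²/20.27 + (13−16.27)²/16.27 + (23−19.73)²/19.73 = 2.3716
df = 1

test statistic = 2.372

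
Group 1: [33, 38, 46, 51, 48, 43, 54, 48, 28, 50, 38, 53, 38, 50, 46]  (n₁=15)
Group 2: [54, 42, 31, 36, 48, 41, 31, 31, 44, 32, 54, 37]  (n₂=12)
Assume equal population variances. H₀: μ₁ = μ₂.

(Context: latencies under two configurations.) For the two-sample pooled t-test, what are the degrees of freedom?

degrees of freedom = 25

df = n₁ + n₂ − 2 = 15 + 12 − 2 = 25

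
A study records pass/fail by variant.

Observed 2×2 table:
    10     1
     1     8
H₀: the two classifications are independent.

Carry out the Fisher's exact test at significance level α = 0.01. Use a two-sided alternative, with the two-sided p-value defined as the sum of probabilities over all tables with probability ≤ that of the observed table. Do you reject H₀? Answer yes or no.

Margins: r₁=11, r₂=9, c₁=11, c₂=9, n=20
p_obs = C(11,10)·C(9,1)/C(20,11); sum pmf over tables with pmf ≤ p_obs
p-value (two-sided) = 0.00092
At α=0.01: p < α → reject H₀

reject H₀: yes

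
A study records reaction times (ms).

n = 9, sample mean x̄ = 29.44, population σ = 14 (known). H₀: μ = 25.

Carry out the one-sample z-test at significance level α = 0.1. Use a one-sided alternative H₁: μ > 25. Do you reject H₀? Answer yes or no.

SE = σ/√n = 14/√9 = 4.6667
z = (x̄−μ₀)/SE = (29.44−25)/4.6667 = 0.9514
p-value (one-sided, H₁ greater) = 0.17069
At α=0.1: p ≥ α → fail to reject H₀

reject H₀: no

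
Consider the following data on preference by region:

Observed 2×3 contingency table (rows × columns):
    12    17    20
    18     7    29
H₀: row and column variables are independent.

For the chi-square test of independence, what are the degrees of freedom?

df = (r−1)(c−1) = (2−1)·(3−1) = 2

degrees of freedom = 2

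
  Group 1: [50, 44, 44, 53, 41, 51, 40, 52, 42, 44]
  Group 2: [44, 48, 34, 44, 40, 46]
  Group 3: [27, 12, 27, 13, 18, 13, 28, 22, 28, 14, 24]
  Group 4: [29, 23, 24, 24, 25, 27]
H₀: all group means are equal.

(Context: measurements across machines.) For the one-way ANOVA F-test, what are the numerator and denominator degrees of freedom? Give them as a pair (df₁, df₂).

degrees of freedom = [3, 29]

k = 4 groups, N = 33 total
df = (k−1, N−k) = (4−1, 33−4) = (3, 29)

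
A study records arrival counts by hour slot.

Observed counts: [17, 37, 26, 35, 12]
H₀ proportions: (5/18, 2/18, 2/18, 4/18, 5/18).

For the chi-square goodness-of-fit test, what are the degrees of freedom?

df = k − 1 = 5 − 1 = 4

degrees of freedom = 4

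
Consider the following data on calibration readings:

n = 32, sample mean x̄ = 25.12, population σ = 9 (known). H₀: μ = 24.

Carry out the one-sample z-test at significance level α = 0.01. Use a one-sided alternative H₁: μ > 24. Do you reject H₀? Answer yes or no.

SE = σ/√n = 9/√32 = 1.5910
z = (x̄−μ₀)/SE = (25.12−24)/1.5910 = 0.7040
p-value (one-sided, H₁ greater) = 0.24073
At α=0.01: p ≥ α → fail to reject H₀

reject H₀: no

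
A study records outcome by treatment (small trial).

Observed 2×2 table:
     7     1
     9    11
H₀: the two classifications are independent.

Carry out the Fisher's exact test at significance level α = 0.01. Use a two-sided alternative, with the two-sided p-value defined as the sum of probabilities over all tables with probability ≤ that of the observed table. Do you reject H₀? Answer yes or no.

reject H₀: no

Margins: r₁=8, r₂=20, c₁=16, c₂=12, n=28
p_obs = C(8,7)·C(20,9)/C(28,16); sum pmf over tables with pmf ≤ p_obs
p-value (two-sided) = 0.08822
At α=0.01: p ≥ α → fail to reject H₀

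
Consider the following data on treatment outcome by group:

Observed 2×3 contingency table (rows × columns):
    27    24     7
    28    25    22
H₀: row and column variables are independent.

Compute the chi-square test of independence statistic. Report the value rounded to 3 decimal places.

Row totals [58, 75], col totals [55, 49, 29], n=133
χ² = (27−23.98)²/23.98 + (24−21.37)²/21.37 + (7−12.65)²/12.65 + (28−31.02)²/31.02 + (25−27.63)²/27.63 + (22−16.35)²/16.35 = 5.7177
df = 2

test statistic = 5.718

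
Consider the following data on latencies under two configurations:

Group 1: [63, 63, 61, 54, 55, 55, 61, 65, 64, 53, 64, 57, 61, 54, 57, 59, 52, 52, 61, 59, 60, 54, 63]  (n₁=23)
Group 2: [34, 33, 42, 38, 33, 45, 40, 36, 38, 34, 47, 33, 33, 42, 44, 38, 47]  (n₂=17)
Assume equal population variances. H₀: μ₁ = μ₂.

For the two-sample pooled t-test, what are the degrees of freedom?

degrees of freedom = 38

df = n₁ + n₂ − 2 = 23 + 17 − 2 = 38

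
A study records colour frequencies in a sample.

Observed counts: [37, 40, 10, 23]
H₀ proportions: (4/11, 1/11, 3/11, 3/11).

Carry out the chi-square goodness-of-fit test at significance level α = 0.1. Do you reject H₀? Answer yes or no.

n = 110; E_i = n·p_i = [40.00, 10.00, 30.00, 30.00]
χ² = (37−40.00)²/40.00 + (40−10.00)²/10.00 + (10−30.00)²/30.00 + (23−30.00)²/30.00 = 105.1917
df = 3
p-value (upper-tail) = 0.00000
At α=0.1: p < α → reject H₀

reject H₀: yes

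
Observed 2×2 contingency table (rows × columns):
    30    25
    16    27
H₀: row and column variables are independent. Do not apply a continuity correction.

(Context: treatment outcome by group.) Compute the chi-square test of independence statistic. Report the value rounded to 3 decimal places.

Row totals [55, 43], col totals [46, 52], n=98
χ² = (30−25.82)²/25.82 + (25−29.18)²/29.18 + (16−20.18)²/20.18 + (27−22.82)²/22.82 = 2.9121
df = 1

test statistic = 2.912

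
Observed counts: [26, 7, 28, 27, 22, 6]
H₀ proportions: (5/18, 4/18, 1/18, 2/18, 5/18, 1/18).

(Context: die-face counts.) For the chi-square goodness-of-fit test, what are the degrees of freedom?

df = k − 1 = 6 − 1 = 5

degrees of freedom = 5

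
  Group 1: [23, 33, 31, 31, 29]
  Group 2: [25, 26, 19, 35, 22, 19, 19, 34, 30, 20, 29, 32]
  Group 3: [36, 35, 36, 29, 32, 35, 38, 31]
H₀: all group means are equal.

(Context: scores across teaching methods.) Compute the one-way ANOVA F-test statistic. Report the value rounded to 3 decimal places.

Group means [29.40, 25.83, 34.00], grand mean 29.160
SSB = Σnᵢ(x̄ᵢ−x̄)² = 320.493; SSW = ΣΣ(x−x̄ᵢ)² = 528.867
MSB = 320.493/2 = 160.2467; MSW = 528.867/22 = 24.0394
F = MSB/MSW = 6.6660
df = (2, 22)

test statistic = 6.666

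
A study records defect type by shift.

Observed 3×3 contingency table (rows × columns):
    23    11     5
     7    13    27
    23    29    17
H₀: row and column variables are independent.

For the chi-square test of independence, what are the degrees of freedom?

degrees of freedom = 4

df = (r−1)(c−1) = (3−1)·(3−1) = 4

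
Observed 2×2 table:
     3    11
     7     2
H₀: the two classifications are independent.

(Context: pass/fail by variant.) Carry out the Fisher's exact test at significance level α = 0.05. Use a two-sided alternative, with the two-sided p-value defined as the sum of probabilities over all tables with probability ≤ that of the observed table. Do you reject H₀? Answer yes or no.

reject H₀: yes

Margins: r₁=14, r₂=9, c₁=10, c₂=13, n=23
p_obs = C(14,3)·C(9,7)/C(23,10); sum pmf over tables with pmf ≤ p_obs
p-value (two-sided) = 0.01306
At α=0.05: p < α → reject H₀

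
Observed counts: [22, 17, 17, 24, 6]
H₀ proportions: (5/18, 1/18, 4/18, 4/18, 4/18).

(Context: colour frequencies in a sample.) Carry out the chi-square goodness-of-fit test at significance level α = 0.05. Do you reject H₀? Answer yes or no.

n = 86; E_i = n·p_i = [23.89, 4.78, 19.11, 19.11, 19.11]
χ² = (22−23.89)²/23.89 + (17−4.78)²/4.78 + (17−19.11)²/19.11 + (24−19.11)²/19.11 + (6−19.11)²/19.11 = 41.8942
df = 4
p-value (upper-tail) = 0.00000
At α=0.05: p < α → reject H₀

reject H₀: yes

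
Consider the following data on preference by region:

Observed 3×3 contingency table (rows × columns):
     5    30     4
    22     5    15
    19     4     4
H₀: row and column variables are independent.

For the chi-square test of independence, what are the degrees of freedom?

degrees of freedom = 4

df = (r−1)(c−1) = (3−1)·(3−1) = 4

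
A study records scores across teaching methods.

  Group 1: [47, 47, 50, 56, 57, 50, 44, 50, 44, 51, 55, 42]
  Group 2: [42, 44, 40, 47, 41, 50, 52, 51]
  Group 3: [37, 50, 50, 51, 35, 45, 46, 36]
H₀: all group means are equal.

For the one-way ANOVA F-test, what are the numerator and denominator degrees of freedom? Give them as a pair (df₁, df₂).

k = 3 groups, N = 28 total
df = (k−1, N−k) = (3−1, 28−3) = (2, 25)

degrees of freedom = [2, 25]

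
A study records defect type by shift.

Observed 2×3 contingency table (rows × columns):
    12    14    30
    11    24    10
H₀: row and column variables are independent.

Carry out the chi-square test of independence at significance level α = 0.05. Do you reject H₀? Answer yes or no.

Row totals [56, 45], col totals [23, 38, 40], n=101
χ² = (12−12.75)²/12.75 + (14−21.07)²/21.07 + (30−22.18)²/22.18 + (11−10.25)²/10.25 + (24−16.93)²/16.93 + (10−17.82)²/17.82 = 11.6148
df = 2
p-value (upper-tail) = 0.00301
At α=0.05: p < α → reject H₀

reject H₀: yes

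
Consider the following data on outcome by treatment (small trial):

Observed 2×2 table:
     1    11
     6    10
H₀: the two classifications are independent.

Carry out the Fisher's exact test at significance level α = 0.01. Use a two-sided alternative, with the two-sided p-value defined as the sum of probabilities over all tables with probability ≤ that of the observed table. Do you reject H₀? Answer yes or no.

reject H₀: no

Margins: r₁=12, r₂=16, c₁=7, c₂=21, n=28
p_obs = C(12,1)·C(16,6)/C(28,7); sum pmf over tables with pmf ≤ p_obs
p-value (two-sided) = 0.18424
At α=0.01: p ≥ α → fail to reject H₀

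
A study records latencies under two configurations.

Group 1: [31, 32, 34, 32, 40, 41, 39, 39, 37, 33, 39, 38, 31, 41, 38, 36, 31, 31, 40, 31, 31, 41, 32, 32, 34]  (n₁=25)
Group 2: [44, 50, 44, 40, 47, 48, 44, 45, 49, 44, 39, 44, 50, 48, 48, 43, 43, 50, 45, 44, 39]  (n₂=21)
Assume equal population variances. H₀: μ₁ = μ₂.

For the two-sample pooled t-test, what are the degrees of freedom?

df = n₁ + n₂ − 2 = 25 + 21 − 2 = 44

degrees of freedom = 44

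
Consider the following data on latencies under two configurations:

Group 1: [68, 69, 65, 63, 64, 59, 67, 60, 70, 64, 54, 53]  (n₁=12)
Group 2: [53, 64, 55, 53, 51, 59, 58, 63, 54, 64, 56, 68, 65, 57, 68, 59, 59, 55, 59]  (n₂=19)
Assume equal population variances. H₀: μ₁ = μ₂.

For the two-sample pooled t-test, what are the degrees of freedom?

degrees of freedom = 29

df = n₁ + n₂ − 2 = 12 + 19 − 2 = 29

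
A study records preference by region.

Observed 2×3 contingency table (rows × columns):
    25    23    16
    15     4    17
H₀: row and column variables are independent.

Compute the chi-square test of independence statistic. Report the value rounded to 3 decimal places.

test statistic = 8.746

Row totals [64, 36], col totals [40, 27, 33], n=100
χ² = (25−25.60)²/25.60 + (23−17.28)²/17.28 + (16−21.12)²/21.12 + (15−14.40)²/14.40 + (4−9.72)²/9.72 + (17−11.88)²/11.88 = 8.7464
df = 2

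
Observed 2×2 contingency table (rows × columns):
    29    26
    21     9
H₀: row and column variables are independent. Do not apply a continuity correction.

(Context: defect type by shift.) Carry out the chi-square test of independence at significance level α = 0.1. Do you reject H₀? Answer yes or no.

Row totals [55, 30], col totals [50, 35], n=85
χ² = (29−32.35)²/32.35 + (26−22.65)²/22.65 + (21−17.65)²/17.65 + (9−12.35)²/12.35 = 2.3910
df = 1
p-value (upper-tail) = 0.12203
At α=0.1: p ≥ α → fail to reject H₀

reject H₀: no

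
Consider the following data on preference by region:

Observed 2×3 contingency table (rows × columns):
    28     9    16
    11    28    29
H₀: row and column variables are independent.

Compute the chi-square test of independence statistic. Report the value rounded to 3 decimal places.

test statistic = 19.361

Row totals [53, 68], col totals [39, 37, 45], n=121
χ² = (28−17.08)²/17.08 + (9−16.21)²/16.21 + (16−19.71)²/19.71 + (11−21.92)²/21.92 + (28−20.79)²/20.79 + (29−25.29)²/25.29 = 19.3606
df = 2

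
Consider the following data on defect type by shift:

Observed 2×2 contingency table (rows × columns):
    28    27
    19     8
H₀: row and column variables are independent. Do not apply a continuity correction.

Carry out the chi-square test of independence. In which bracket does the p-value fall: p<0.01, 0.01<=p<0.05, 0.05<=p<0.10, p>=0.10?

Row totals [55, 27], col totals [47, 35], n=82
χ² = (28−31.52)²/31.52 + (27−23.48)²/23.48 + (19−15.48)²/15.48 + (8−11.52)²/11.52 = 2.8036
df = 1
p-value (upper-tail) = 0.09405
→ bracket: 0.05<=p<0.10

p-value bracket: 0.05<=p<0.10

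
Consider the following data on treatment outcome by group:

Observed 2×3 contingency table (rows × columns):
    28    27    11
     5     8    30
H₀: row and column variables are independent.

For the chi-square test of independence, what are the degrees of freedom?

degrees of freedom = 2

df = (r−1)(c−1) = (2−1)·(3−1) = 2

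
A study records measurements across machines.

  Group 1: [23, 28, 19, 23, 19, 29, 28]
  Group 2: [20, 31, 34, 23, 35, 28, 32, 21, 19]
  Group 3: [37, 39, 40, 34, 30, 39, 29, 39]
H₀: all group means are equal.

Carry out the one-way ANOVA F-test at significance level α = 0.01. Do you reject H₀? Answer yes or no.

Group means [24.14, 27.00, 35.88], grand mean 29.125
SSB = Σnᵢ(x̄ᵢ−x̄)² = 578.893; SSW = ΣΣ(x−x̄ᵢ)² = 561.732
MSB = 578.893/2 = 289.4464; MSW = 561.732/21 = 26.7491
F = MSB/MSW = 10.8208
df = (2, 21)
p-value (upper-tail) = 0.00059
At α=0.01: p < α → reject H₀

reject H₀: yes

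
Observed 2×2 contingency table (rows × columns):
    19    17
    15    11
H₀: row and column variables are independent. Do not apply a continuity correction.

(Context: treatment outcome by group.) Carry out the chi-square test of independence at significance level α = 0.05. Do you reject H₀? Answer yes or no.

Row totals [36, 26], col totals [34, 28], n=62
χ² = (19−19.74)²/19.74 + (17−16.26)²/16.26 + (15−14.26)²/14.26 + (11−11.74)²/11.74 = 0.1472
df = 1
p-value (upper-tail) = 0.70120
At α=0.05: p ≥ α → fail to reject H₀

reject H₀: no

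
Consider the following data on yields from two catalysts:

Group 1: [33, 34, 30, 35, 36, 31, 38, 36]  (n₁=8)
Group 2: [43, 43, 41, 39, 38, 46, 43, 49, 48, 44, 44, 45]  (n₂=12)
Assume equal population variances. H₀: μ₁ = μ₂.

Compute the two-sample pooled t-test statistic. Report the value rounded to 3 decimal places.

test statistic = -6.787

x̄₁=34.125, s₁=2.696, n₁=8
x̄₂=43.583, s₂=3.260, n₂=12
s_p² = [7·2.696² + 11·3.260²]/18 = 9.3218
SE = √(s_p²·(1/8+1/12)) = 1.3936
t = (34.125−43.583)/1.3936 = -6.7871
df = 18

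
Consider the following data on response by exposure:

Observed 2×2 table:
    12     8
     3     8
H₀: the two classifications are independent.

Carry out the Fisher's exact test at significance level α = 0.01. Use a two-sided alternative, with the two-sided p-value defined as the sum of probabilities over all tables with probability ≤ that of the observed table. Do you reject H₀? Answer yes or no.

reject H₀: no

Margins: r₁=20, r₂=11, c₁=15, c₂=16, n=31
p_obs = C(20,12)·C(11,3)/C(31,15); sum pmf over tables with pmf ≤ p_obs
p-value (two-sided) = 0.13505
At α=0.01: p ≥ α → fail to reject H₀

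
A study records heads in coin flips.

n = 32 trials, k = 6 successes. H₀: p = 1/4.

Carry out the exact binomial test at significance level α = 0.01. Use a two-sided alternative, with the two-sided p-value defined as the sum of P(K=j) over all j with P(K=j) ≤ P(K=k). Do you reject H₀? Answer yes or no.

reject H₀: no

Exact binomial: n=32, k=6, p₀=1/4=0.2500
P(X=j) = C(n,j)·p₀^j·(1−p₀)^(n−j); p = Σ P(X=j) over j with P(X=j) ≤ P(X=6)
p-value (two-sided) = 0.54121
At α=0.01: p ≥ α → fail to reject H₀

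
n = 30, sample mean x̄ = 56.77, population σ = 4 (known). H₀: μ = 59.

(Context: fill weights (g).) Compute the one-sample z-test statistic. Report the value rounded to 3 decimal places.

test statistic = -3.054

SE = σ/√n = 4/√30 = 0.7303
z = (x̄−μ₀)/SE = (56.77−59)/0.7303 = -3.0536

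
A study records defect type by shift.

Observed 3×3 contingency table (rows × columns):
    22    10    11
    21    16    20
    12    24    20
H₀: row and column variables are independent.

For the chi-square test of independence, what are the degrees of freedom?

df = (r−1)(c−1) = (3−1)·(3−1) = 4

degrees of freedom = 4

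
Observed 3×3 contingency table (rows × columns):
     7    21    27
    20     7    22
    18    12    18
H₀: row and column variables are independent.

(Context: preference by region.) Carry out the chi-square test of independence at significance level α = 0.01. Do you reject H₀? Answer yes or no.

Row totals [55, 49, 48], col totals [45, 40, 67], n=152
χ² = (7−16.28)²/16.28 + (21−14.47)²/14.47 + (27−24.24)²/24.24 + (20−14.51)²/14.51 + (7−12.89)²/12.89 + (22−21.60)²/21.60 + (18−14.21)²/14.21 + (12−12.63)²/12.63 + (18−21.16)²/21.16 = 14.8443
df = 4
p-value (upper-tail) = 0.00504
At α=0.01: p < α → reject H₀

reject H₀: yes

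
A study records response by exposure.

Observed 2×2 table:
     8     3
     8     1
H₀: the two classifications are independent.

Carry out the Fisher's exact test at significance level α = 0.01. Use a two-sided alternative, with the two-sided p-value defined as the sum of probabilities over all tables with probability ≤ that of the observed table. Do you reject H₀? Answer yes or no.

Margins: r₁=11, r₂=9, c₁=16, c₂=4, n=20
p_obs = C(11,8)·C(9,8)/C(20,16); sum pmf over tables with pmf ≤ p_obs
p-value (two-sided) = 0.59133
At α=0.01: p ≥ α → fail to reject H₀

reject H₀: no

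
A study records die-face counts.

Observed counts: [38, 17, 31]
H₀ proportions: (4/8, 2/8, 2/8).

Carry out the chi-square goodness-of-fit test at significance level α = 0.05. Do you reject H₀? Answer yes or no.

n = 86; E_i = n·p_i = [43.00, 21.50, 21.50]
χ² = (38−43.00)²/43.00 + (17−21.50)²/21.50 + (31−21.50)²/21.50 = 5.7209
df = 2
p-value (upper-tail) = 0.05724
At α=0.05: p ≥ α → fail to reject H₀

reject H₀: no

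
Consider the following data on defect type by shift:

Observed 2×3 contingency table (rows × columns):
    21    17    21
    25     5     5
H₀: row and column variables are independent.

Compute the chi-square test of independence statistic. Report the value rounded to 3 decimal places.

test statistic = 11.352

Row totals [59, 35], col totals [46, 22, 26], n=94
χ² = (21−28.87)²/28.87 + (17−13.81)²/13.81 + (21−16.32)²/16.32 + (25−17.13)²/17.13 + (5−8.19)²/8.19 + (5−9.68)²/9.68 = 11.3518
df = 2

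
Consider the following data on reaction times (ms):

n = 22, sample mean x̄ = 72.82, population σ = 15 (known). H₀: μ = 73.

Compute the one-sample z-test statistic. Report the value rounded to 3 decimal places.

test statistic = -0.056

SE = σ/√n = 15/√22 = 3.1980
z = (x̄−μ₀)/SE = (72.82−73)/3.1980 = -0.0563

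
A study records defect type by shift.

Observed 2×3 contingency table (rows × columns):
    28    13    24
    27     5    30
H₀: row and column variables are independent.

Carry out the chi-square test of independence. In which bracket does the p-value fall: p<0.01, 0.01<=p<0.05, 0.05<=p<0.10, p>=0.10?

p-value bracket: p>=0.10

Row totals [65, 62], col totals [55, 18, 54], n=127
χ² = (28−28.15)²/28.15 + (13−9.21)²/9.21 + (24−27.64)²/27.64 + (27−26.85)²/26.85 + (5−8.79)²/8.79 + (30−26.36)²/26.36 = 4.1719
df = 2
p-value (upper-tail) = 0.12419
→ bracket: p>=0.10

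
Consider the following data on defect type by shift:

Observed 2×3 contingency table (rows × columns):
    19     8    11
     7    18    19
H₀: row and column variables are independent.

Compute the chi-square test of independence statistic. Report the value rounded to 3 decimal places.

Row totals [38, 44], col totals [26, 26, 30], n=82
χ² = (19−12.05)²/12.05 + (8−12.05)²/12.05 + (11−13.90)²/13.90 + (7−13.95)²/13.95 + (18−13.95)²/13.95 + (19−16.10)²/16.10 = 11.1386
df = 2

test statistic = 11.139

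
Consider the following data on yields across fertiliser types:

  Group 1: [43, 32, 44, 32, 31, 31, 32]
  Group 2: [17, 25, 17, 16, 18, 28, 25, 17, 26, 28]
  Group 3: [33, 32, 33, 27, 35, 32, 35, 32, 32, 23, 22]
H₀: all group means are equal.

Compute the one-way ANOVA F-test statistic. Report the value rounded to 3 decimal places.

test statistic = 15.735

Group means [35.00, 21.70, 30.55], grand mean 28.500
SSB = Σnᵢ(x̄ᵢ−x̄)² = 804.173; SSW = ΣΣ(x−x̄ᵢ)² = 638.827
MSB = 804.173/2 = 402.0864; MSW = 638.827/25 = 25.5531
F = MSB/MSW = 15.7353
df = (2, 25)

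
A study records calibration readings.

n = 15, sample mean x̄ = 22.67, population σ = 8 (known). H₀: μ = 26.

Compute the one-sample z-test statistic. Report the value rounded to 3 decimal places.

test statistic = -1.612

SE = σ/√n = 8/√15 = 2.0656
z = (x̄−μ₀)/SE = (22.67−26)/2.0656 = -1.6121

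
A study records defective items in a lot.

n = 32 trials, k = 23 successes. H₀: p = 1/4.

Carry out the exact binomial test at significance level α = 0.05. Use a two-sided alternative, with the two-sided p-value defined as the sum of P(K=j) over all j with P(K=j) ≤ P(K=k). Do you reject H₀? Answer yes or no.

reject H₀: yes

Exact binomial: n=32, k=23, p₀=1/4=0.2500
P(X=j) = C(n,j)·p₀^j·(1−p₀)^(n−j); p = Σ P(X=j) over j with P(X=j) ≤ P(X=23)
p-value (two-sided) = 0.00000
At α=0.05: p < α → reject H₀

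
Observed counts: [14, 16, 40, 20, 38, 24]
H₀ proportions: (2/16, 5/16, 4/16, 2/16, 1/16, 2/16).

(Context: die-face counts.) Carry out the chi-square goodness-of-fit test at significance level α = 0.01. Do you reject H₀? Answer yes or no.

reject H₀: yes

n = 152; E_i = n·p_i = [19.00, 47.50, 38.00, 19.00, 9.50, 19.00]
χ² = (14−19.00)²/19.00 + (16−47.50)²/47.50 + (40−38.00)²/38.00 + (20−19.00)²/19.00 + (38−9.50)²/9.50 + (24−19.00)²/19.00 = 109.1789
df = 5
p-value (upper-tail) = 0.00000
At α=0.01: p < α → reject H₀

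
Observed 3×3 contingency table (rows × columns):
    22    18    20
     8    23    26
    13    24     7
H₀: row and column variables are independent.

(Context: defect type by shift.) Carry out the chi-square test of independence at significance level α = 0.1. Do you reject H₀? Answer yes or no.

Row totals [60, 57, 44], col totals [43, 65, 53], n=161
χ² = (22−16.02)²/16.02 + (18−24.22)²/24.22 + (20−19.75)²/19.75 + (8−15.22)²/15.22 + (23−23.01)²/23.01 + (26−18.76)²/18.76 + (13−11.75)²/11.75 + (24−17.76)²/17.76 + (7−14.48)²/14.48 = 16.2373
df = 4
p-value (upper-tail) = 0.00272
At α=0.1: p < α → reject H₀

reject H₀: yes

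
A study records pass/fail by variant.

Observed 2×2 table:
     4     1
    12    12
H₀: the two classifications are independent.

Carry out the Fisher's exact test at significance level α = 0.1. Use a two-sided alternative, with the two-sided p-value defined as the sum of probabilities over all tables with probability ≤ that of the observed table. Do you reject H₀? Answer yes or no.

Margins: r₁=5, r₂=24, c₁=16, c₂=13, n=29
p_obs = C(5,4)·C(24,12)/C(29,16); sum pmf over tables with pmf ≤ p_obs
p-value (two-sided) = 0.34319
At α=0.1: p ≥ α → fail to reject H₀

reject H₀: no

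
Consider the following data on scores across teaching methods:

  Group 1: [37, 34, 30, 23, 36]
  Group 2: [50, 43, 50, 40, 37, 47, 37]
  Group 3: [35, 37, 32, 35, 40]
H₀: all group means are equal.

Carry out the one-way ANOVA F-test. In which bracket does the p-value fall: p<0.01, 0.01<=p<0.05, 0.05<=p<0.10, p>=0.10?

Group means [32.00, 43.43, 35.80], grand mean 37.824
SSB = Σnᵢ(x̄ᵢ−x̄)² = 409.956; SSW = ΣΣ(x−x̄ᵢ)² = 358.514
MSB = 409.956/2 = 204.9782; MSW = 358.514/14 = 25.6082
F = MSB/MSW = 8.0044
df = (2, 14)
p-value (upper-tail) = 0.00481
→ bracket: p<0.01

p-value bracket: p<0.01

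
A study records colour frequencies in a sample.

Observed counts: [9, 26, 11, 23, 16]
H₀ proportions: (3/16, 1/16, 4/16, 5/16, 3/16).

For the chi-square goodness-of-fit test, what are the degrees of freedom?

degrees of freedom = 4

df = k − 1 = 5 − 1 = 4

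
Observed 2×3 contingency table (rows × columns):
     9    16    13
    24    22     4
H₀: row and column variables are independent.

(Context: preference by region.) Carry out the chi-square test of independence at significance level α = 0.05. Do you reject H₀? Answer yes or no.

reject H₀: yes

Row totals [38, 50], col totals [33, 38, 17], n=88
χ² = (9−14.25)²/14.25 + (16−16.41)²/16.41 + (13−7.34)²/7.34 + (24−18.75)²/18.75 + (22−21.59)²/21.59 + (4−9.66)²/9.66 = 11.1003
df = 2
p-value (upper-tail) = 0.00389
At α=0.05: p < α → reject H₀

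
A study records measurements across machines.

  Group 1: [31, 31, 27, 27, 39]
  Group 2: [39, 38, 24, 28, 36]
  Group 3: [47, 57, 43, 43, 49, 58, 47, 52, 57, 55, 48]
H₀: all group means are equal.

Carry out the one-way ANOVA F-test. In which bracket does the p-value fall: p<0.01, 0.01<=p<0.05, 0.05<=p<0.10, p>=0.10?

Group means [31.00, 33.00, 50.55], grand mean 41.714
SSB = Σnᵢ(x̄ᵢ−x̄)² = 1811.558; SSW = ΣΣ(x−x̄ᵢ)² = 580.727
MSB = 1811.558/2 = 905.7792; MSW = 580.727/18 = 32.2626
F = MSB/MSW = 28.0752
df = (2, 18)
p-value (upper-tail) = 0.00000
→ bracket: p<0.01

p-value bracket: p<0.01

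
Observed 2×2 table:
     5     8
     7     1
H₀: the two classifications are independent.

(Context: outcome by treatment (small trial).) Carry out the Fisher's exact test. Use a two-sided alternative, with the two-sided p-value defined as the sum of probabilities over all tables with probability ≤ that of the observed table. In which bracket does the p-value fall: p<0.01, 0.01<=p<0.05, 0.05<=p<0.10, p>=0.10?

p-value bracket: 0.05<=p<0.10

Margins: r₁=13, r₂=8, c₁=12, c₂=9, n=21
p_obs = C(13,5)·C(8,7)/C(21,12); sum pmf over tables with pmf ≤ p_obs
p-value (two-sided) = 0.06687
→ bracket: 0.05<=p<0.10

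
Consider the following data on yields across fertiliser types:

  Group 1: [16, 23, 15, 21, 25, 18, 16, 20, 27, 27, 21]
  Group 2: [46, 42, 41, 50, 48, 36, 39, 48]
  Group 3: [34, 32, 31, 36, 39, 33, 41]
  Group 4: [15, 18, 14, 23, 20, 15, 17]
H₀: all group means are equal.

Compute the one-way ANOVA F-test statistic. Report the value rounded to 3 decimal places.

Group means [20.82, 43.75, 35.14, 17.43], grand mean 28.697
SSB = Σnᵢ(x̄ᵢ−x̄)² = 3675.262; SSW = ΣΣ(x−x̄ᵢ)² = 505.708
MSB = 3675.262/3 = 1225.0873; MSW = 505.708/29 = 17.4382
F = MSB/MSW = 70.2531
df = (3, 29)

test statistic = 70.253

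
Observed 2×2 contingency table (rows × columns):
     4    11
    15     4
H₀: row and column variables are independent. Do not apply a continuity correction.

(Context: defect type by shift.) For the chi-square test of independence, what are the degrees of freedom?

degrees of freedom = 1

df = (r−1)(c−1) = (2−1)·(2−1) = 1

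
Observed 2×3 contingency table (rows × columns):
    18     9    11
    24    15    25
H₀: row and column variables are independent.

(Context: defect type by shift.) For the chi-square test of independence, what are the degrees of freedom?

degrees of freedom = 2

df = (r−1)(c−1) = (2−1)·(3−1) = 2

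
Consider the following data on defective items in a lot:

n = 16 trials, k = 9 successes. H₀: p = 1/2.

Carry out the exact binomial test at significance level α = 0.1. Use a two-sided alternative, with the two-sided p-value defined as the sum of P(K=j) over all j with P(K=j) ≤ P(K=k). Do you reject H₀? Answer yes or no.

reject H₀: no

Exact binomial: n=16, k=9, p₀=1/2=0.5000
P(X=j) = C(n,j)·p₀^j·(1−p₀)^(n−j); p = Σ P(X=j) over j with P(X=j) ≤ P(X=9)
p-value (two-sided) = 0.80362
At α=0.1: p ≥ α → fail to reject H₀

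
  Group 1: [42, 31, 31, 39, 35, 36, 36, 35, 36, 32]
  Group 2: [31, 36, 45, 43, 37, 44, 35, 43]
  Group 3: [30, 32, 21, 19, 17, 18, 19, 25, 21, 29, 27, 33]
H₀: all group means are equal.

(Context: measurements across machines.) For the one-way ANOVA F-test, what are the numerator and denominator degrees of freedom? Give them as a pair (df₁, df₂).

degrees of freedom = [2, 27]

k = 3 groups, N = 30 total
df = (k−1, N−k) = (3−1, 30−3) = (2, 27)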